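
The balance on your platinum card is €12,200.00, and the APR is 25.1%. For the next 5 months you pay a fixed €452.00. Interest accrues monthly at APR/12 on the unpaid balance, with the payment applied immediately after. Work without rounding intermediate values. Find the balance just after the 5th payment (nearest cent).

€11,173.88

Monthly rate r = 25.1%/12 = 2.09167% = 0.0209167.
Each month: B ← B·(1+r) − €452.00.
Month 1: interest €255.18; balance after payment €12,003.18.
Month 2: interest €251.07; balance after payment €11,802.25.
Month 3: interest €246.86; balance after payment €11,597.11.
Month 4: interest €242.57; balance after payment €11,387.69.
Month 5: interest €238.19; balance after payment €11,173.88.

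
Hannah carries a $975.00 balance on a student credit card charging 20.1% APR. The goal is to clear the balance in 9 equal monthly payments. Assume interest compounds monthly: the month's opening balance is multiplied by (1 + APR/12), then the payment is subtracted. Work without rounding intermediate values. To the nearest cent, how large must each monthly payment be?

Monthly rate r = 20.1%/12 = 1.675% = 0.01675.
Level-payment amortization: P = B₀·r / (1 − (1+r)^(−n)) = 975.00·0.01675 / (1 − 1.01675^(−9)).
Denominator 1 − (1+r)^(−9) = 0.138862761.
P = 16.3313 / 0.138862761 ≈ 117.61.

$117.61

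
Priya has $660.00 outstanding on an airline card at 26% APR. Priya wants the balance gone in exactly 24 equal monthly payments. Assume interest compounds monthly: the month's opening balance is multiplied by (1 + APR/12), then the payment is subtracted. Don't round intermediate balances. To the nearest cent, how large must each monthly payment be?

$35.56

Monthly rate r = 26%/12 = 2.16667% = 0.0216667.
Level-payment amortization: P = B₀·r / (1 − (1+r)^(−n)) = 660.00·0.0216667 / (1 − 1.02167^(−24)).
Denominator 1 − (1+r)^(−24) = 0.402168739.
P = 14.3 / 0.402168739 ≈ 35.56.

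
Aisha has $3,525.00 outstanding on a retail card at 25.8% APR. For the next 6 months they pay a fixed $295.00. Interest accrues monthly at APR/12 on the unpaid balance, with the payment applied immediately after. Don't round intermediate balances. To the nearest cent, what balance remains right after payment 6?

Monthly rate r = 25.8%/12 = 2.15% = 0.0215.
Each month: B ← B·(1+r) − $295.00.
Month 1: interest $75.79; balance after payment $3,305.79.
Month 2: interest $71.07; balance after payment $3,081.86.
Month 3: interest $66.26; balance after payment $2,853.12.
Month 4: interest $61.34; balance after payment $2,619.46.
Month 5: interest $56.32; balance after payment $2,380.78.
Month 6: interest $51.19; balance after payment $2,136.97.

$2,136.97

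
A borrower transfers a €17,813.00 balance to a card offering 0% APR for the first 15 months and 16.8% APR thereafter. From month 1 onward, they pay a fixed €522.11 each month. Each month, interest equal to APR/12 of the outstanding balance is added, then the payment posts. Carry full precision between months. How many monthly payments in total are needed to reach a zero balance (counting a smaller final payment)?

Promo months 1–15 at r₀ = 0%/12 = 0; months 16+ at r₁ = 16.8%/12 = 0.014.
After month 15 (no interest yet): B = €17,813.00 − 15·€522.11 = €9,981.35.
Then at r₁ with €522.11/mo: n₂ = −ln(1 − r₁·B/P)/ln(1+r₁) ≈ 22.40 → 23 more payments.

38 payments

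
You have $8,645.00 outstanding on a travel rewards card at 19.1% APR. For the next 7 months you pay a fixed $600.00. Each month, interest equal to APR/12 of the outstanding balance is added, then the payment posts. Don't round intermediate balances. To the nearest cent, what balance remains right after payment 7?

$5,249.47

Monthly rate r = 19.1%/12 = 1.59167% = 0.0159167.
Each month: B ← B·(1+r) − $600.00.
Month 1: interest $137.60; balance after payment $8,182.60.
Month 2: interest $130.24; balance after payment $7,712.84.
Month 3: interest $122.76; balance after payment $7,235.60.
Month 4: interest $115.17; balance after payment $6,750.77.
Month 5: interest $107.45; balance after payment $6,258.22.
Month 6: interest $99.61; balance after payment $5,757.83.
Month 7: interest $91.65; balance after payment $5,249.47.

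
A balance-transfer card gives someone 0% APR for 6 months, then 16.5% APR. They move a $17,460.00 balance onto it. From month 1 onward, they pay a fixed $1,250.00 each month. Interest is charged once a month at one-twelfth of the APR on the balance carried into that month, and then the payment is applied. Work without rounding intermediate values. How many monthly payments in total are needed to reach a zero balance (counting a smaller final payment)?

Promo months 1–6 at r₀ = 0%/12 = 0; months 7+ at r₁ = 16.5%/12 = 0.01375.
After month 6 (no interest yet): B = $17,460.00 − 6·$1,250.00 = $9,960.00.
Then at r₁ with $1,250.00/mo: n₂ = −ln(1 − r₁·B/P)/ln(1+r₁) ≈ 8.50 → 9 more payments.

15 payments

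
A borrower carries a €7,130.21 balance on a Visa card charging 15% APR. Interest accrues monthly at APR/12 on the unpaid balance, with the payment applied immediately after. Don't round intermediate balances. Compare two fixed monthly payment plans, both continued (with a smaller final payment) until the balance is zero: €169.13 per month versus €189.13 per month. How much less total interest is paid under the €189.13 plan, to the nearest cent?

€490.30

Monthly rate r = 15%/12 = 1.25% = 0.0125.
At €169.13/mo: n = ⌈−ln(1 − rB₀/P)/ln(1+r)⌉ = 61 payments (last €44.59); total interest = total paid − €7,130.21 = €3,062.18.
At €189.13/mo: 52 payments (last €56.46); total interest €2,571.88.
Interest saved = €3,062.18 − €2,571.88 = €490.30.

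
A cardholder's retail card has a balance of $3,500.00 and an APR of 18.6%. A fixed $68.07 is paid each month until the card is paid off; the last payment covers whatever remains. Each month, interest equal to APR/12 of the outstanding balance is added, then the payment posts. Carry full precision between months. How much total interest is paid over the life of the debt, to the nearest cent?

Monthly rate r = 18.6%/12 = 1.55% = 0.0155.
Payoff takes n = ⌈−ln(1 − rB₀/P)/ln(1+r)⌉ = ⌈103.661⌉ = 104 payments; the last is $45.11.
Total paid = 103·$68.07 + $45.11 = $7,056.32.
Total interest = total paid − principal = $7,056.32 − $3,500.00 = $3,556.32.

$3,556.32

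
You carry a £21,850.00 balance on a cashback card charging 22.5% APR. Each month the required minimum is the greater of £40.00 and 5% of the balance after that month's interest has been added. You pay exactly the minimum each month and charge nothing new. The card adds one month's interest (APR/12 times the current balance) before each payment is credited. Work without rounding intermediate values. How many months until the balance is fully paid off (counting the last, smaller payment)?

127 months

Monthly rate r = 22.5%/12 = 1.875% = 0.01875.
While 5% of the post-interest balance exceeds £40.00, each month B ← (B·(1+r))·(1 − 0.05), i.e. B shrinks by the factor (1+r)·0.95 = 0.96781.
This holds for months 1–102. Entering month 103 the balance is £776.53; 5% of the post-interest balance is now below £40.00, so the flat £40.00 minimum applies from here.
From month 103 a fixed £40.00 at rate r clears £776.53 in 25 more payments. Total: 102 + 25 = 127 months.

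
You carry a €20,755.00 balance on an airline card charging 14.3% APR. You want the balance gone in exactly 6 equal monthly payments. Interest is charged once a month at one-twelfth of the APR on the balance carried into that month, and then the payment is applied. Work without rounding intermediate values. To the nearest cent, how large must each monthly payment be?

Monthly rate r = 14.3%/12 = 1.19167% = 0.0119167.
Level-payment amortization: P = B₀·r / (1 − (1+r)^(−n)) = 20755.00·0.0119167 / (1 − 1.01192^(−6)).
Denominator 1 − (1+r)^(−6) = 0.0686101385.
P = 247.33 / 0.0686101385 ≈ 3604.87.

€3,604.87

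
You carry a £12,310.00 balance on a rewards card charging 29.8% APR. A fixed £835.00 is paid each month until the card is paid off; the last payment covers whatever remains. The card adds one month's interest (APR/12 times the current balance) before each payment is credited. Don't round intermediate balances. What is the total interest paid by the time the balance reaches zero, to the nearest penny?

£3,210.39

Monthly rate r = 29.8%/12 = 2.48333% = 0.0248333.
Payoff takes n = ⌈−ln(1 − rB₀/P)/ln(1+r)⌉ = ⌈18.584⌉ = 19 payments; the last is £490.39.
Total paid = 18·£835.00 + £490.39 = £15,520.39.
Total interest = total paid − principal = £15,520.39 − £12,310.00 = £3,210.39.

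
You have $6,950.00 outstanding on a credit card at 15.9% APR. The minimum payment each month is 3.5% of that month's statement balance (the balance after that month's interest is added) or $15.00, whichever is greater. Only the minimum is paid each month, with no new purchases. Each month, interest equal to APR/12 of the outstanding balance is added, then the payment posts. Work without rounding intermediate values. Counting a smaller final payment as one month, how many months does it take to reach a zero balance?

161 months

Monthly rate r = 15.9%/12 = 1.325% = 0.01325.
While 3.5% of the post-interest balance exceeds $15.00, each month B ← (B·(1+r))·(1 − 0.035), i.e. B shrinks by the factor (1+r)·0.965 = 0.97779.
This holds for months 1–125. Entering month 126 the balance is $419.25; 3.5% of the post-interest balance is now below $15.00, so the flat $15.00 minimum applies from here.
From month 126 a fixed $15.00 at rate r clears $419.25 in 36 more payments. Total: 125 + 36 = 161 months.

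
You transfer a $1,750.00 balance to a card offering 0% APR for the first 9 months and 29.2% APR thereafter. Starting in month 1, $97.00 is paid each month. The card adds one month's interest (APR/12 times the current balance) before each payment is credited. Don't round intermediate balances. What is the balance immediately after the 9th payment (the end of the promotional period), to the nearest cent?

Promo months 1–9 at r₀ = 0%/12 = 0; months 10+ at r₁ = 29.2%/12 = 0.0243333.
After month 9 (no interest yet): B = $1,750.00 − 9·$97.00 = $877.00.

$877.00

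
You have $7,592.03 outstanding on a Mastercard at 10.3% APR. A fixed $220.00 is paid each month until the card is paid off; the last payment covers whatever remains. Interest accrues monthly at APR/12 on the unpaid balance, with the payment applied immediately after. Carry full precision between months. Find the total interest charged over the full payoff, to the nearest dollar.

Monthly rate r = 10.3%/12 = 0.858333% = 0.00858333.
Payoff takes n = ⌈−ln(1 − rB₀/P)/ln(1+r)⌉ = ⌈41.100⌉ = 42 payments; the last is $22.02.
Total paid = 41·$220.00 + $22.02 = $9,042.02.
Total interest = total paid − principal = $9,042.02 − $7,592.03 = $1,449.99.

$1,450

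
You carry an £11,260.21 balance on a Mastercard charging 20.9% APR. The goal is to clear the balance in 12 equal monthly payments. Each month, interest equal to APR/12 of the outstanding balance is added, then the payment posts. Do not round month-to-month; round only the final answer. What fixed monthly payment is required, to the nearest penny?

Monthly rate r = 20.9%/12 = 1.74167% = 0.0174167.
Level-payment amortization: P = B₀·r / (1 − (1+r)^(−n)) = 11260.21·0.0174167 / (1 − 1.01742^(−12)).
Denominator 1 − (1+r)^(−12) = 0.187143603.
P = 196.115 / 0.187143603 ≈ 1047.94.

£1,047.94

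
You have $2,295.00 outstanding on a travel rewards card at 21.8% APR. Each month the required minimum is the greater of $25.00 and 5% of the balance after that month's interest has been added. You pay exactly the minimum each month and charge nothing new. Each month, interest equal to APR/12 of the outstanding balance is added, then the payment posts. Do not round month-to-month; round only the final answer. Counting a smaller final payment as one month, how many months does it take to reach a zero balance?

71 months

Monthly rate r = 21.8%/12 = 1.81667% = 0.0181667.
While 5% of the post-interest balance exceeds $25.00, each month B ← (B·(1+r))·(1 − 0.05), i.e. B shrinks by the factor (1+r)·0.95 = 0.96726.
This holds for months 1–47. Entering month 48 the balance is $480.04; 5% of the post-interest balance is now below $25.00, so the flat $25.00 minimum applies from here.
From month 48 a fixed $25.00 at rate r clears $480.04 in 24 more payments. Total: 47 + 24 = 71 months.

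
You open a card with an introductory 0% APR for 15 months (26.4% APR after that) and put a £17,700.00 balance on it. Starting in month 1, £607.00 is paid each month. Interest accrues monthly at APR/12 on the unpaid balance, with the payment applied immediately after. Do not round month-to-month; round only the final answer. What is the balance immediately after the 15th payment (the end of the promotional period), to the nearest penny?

Promo months 1–15 at r₀ = 0%/12 = 0; months 16+ at r₁ = 26.4%/12 = 0.022.
After month 15 (no interest yet): B = £17,700.00 − 15·£607.00 = £8,595.00.

£8,595.00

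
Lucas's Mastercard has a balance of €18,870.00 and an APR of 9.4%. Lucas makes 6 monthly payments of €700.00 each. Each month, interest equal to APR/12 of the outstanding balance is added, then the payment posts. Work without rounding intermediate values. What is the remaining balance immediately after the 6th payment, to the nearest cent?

€15,491.33

Monthly rate r = 9.4%/12 = 0.783333% = 0.00783333.
Each month: B ← B·(1+r) − €700.00.
Month 1: interest €147.81; balance after payment €18,317.81.
Month 2: interest €143.49; balance after payment €17,761.30.
Month 3: interest €139.13; balance after payment €17,200.43.
Month 4: interest €134.74; balance after payment €16,635.17.
Month 5: interest €130.31; balance after payment €16,065.48.
Month 6: interest €125.85; balance after payment €15,491.33.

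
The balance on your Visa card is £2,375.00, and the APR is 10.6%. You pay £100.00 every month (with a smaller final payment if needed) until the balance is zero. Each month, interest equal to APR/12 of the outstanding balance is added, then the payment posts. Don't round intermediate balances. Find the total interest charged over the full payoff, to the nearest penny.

Monthly rate r = 10.6%/12 = 0.883333% = 0.00883333.
Payoff takes n = ⌈−ln(1 − rB₀/P)/ln(1+r)⌉ = ⌈26.773⌉ = 27 payments; the last is £77.40.
Total paid = 26·£100.00 + £77.40 = £2,677.40.
Total interest = total paid − principal = £2,677.40 − £2,375.00 = £302.40.

£302.40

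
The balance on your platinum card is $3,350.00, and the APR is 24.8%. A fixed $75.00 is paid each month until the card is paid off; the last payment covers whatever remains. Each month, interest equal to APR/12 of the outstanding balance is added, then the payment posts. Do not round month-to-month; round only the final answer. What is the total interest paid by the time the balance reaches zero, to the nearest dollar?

$6,056

Monthly rate r = 24.8%/12 = 2.06667% = 0.0206667.
Payoff takes n = ⌈−ln(1 − rB₀/P)/ln(1+r)⌉ = ⌈125.410⌉ = 126 payments; the last is $30.96.
Total paid = 125·$75.00 + $30.96 = $9,405.96.
Total interest = total paid − principal = $9,405.96 − $3,350.00 = $6,055.96.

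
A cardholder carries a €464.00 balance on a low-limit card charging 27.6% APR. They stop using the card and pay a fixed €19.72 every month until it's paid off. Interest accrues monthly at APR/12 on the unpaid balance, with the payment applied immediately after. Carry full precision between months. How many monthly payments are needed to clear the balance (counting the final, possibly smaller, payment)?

35 months

Monthly rate r = 27.6%/12 = 2.3% = 0.023.
Recurrence: B ← B·(1+r) − €19.72.
Month 1: interest €10.67; balance after payment €454.95.
Month 2: interest €10.46; balance after payment €445.70.
Closed form: n = −ln(1 − rB₀/P)/ln(1+r) = −ln(0.45882)/ln(1.023) ≈ 34.262, so the balance reaches zero during payment 35.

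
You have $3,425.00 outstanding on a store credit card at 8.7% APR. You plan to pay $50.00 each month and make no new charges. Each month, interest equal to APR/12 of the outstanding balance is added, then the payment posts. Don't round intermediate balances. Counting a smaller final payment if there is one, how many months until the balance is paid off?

96 payments

Monthly rate r = 8.7%/12 = 0.725% = 0.00725.
Recurrence: B ← B·(1+r) − $50.00.
Month 1: interest $24.83; balance after payment $3,399.83.
Month 2: interest $24.65; balance after payment $3,374.48.
Closed form: n = −ln(1 − rB₀/P)/ln(1+r) = −ln(0.50338)/ln(1.00725) ≈ 95.021, so the balance reaches zero during payment 96.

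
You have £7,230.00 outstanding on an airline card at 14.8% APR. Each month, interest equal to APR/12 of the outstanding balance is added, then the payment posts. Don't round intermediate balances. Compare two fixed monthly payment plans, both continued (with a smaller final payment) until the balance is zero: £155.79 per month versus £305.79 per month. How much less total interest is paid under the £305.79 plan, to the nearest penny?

Monthly rate r = 14.8%/12 = 1.23333% = 0.0123333.
At £155.79/mo: n = ⌈−ln(1 − rB₀/P)/ln(1+r)⌉ = 70 payments (last £47.34); total interest = total paid − £7,230.00 = £3,566.85.
At £305.79/mo: 29 payments (last £38.44); total interest £1,370.56.
Interest saved = £3,566.85 − £1,370.56 = £2,196.29.

£2,196.29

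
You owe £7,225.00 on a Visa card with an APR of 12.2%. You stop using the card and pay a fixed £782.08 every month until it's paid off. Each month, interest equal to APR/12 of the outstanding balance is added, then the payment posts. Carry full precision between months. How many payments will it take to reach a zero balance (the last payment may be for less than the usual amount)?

Monthly rate r = 12.2%/12 = 1.01667% = 0.0101667.
Recurrence: B ← B·(1+r) − £782.08.
Month 1: interest £73.45; balance after payment £6,516.37.
Month 2: interest £66.25; balance after payment £5,800.54.
Closed form: n = −ln(1 − rB₀/P)/ln(1+r) = −ln(0.90608)/ln(1.01017) ≈ 9.750, so the balance reaches zero during payment 10.

10 months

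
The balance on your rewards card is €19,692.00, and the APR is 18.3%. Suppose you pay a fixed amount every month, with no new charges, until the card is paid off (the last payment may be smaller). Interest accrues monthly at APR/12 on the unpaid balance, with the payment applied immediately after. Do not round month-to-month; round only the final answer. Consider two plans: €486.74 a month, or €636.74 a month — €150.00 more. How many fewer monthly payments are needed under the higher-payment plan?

21 fewer payments

Monthly rate r = 18.3%/12 = 1.525% = 0.01525.
At €486.74/mo: n = ⌈−ln(1 − rB₀/P)/ln(1+r)⌉ = 64 payments (last €198.31); total interest = total paid − €19,692.00 = €11,170.93.
At €636.74/mo: 43 payments (last €96.76); total interest €7,147.84.
Payments saved = 64 − 43 = 21.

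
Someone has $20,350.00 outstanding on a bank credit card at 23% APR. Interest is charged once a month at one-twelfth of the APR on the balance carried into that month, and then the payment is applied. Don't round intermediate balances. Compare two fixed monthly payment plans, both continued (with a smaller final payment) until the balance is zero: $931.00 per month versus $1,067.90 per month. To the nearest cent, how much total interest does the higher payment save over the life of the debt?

Monthly rate r = 23%/12 = 1.91667% = 0.0191667.
At $931.00/mo: n = ⌈−ln(1 − rB₀/P)/ln(1+r)⌉ = 29 payments (last $557.66); total interest = total paid − $20,350.00 = $6,275.66.
At $1,067.90/mo: 24 payments (last $1,004.56); total interest $5,216.26.
Interest saved = $6,275.66 − $5,216.26 = $1,059.40.

$1,059.40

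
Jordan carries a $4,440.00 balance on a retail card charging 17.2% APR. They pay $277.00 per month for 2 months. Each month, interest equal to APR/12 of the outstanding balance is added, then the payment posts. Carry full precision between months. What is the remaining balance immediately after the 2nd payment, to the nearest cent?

$4,010.22

Monthly rate r = 17.2%/12 = 1.43333% = 0.0143333.
Each month: B ← B·(1+r) − $277.00.
Month 1: interest $63.64; balance after payment $4,226.64.
Month 2: interest $60.58; balance after payment $4,010.22.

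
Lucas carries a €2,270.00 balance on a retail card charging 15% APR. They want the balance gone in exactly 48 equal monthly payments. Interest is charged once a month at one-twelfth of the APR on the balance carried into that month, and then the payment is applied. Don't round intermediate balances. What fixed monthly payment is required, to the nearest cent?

Monthly rate r = 15%/12 = 1.25% = 0.0125.
Level-payment amortization: P = B₀·r / (1 − (1+r)^(−n)) = 2270.00·0.0125 / (1 − 1.0125^(−48)).
Denominator 1 − (1+r)^(−48) = 0.449143511.
P = 28.375 / 0.449143511 ≈ 63.18.

€63.18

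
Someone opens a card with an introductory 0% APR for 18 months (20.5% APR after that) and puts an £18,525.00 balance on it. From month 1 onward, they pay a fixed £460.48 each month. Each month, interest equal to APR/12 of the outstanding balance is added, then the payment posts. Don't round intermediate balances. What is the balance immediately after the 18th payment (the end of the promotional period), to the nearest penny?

Promo months 1–18 at r₀ = 0%/12 = 0; months 19+ at r₁ = 20.5%/12 = 0.0170833.
After month 18 (no interest yet): B = £18,525.00 − 18·£460.48 = £10,236.36.

£10,236.36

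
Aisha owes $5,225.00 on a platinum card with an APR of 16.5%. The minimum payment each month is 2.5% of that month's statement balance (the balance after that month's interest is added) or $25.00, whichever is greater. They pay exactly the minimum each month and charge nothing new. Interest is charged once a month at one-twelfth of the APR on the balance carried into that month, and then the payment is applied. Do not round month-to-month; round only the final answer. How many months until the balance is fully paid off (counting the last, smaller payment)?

Monthly rate r = 16.5%/12 = 1.375% = 0.01375.
While 2.5% of the post-interest balance exceeds $25.00, each month B ← (B·(1+r))·(1 − 0.025), i.e. B shrinks by the factor (1+r)·0.975 = 0.98841.
This holds for months 1–143. Entering month 144 the balance is $985.96; 2.5% of the post-interest balance is now below $25.00, so the flat $25.00 minimum applies from here.
From month 144 a fixed $25.00 at rate r clears $985.96 in 58 more payments. Total: 143 + 58 = 201 months.

201 months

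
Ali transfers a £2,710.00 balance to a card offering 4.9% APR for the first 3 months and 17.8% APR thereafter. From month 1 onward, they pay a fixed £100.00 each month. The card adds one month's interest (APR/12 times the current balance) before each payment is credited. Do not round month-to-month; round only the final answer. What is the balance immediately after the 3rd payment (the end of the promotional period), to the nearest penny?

£2,442.11

Promo months 1–3 at r₀ = 4.9%/12 = 0.00408333; months 4+ at r₁ = 17.8%/12 = 0.0148333.
After month 3: iterate B ← B·(1+r₀) − £100.00 for 3 months → £2,442.11.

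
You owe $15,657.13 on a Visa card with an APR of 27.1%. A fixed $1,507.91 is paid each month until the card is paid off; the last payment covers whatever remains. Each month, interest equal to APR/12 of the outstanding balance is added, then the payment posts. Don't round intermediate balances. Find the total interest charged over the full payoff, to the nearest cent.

$2,386.23

Monthly rate r = 27.1%/12 = 2.25833% = 0.0225833.
Payoff takes n = ⌈−ln(1 − rB₀/P)/ln(1+r)⌉ = ⌈11.965⌉ = 12 payments; the last is $1,456.35.
Total paid = 11·$1,507.91 + $1,456.35 = $18,043.36.
Total interest = total paid − principal = $18,043.36 − $15,657.13 = $2,386.23.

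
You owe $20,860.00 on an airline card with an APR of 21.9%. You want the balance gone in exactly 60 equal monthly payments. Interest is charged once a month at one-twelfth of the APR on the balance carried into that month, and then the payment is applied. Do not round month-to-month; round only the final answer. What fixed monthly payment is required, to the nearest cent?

Monthly rate r = 21.9%/12 = 1.825% = 0.01825.
Level-payment amortization: P = B₀·r / (1 − (1+r)^(−n)) = 20860.00·0.01825 / (1 − 1.01825^(−60)).
Denominator 1 − (1+r)^(−60) = 0.662141481.
P = 380.695 / 0.662141481 ≈ 574.95.

$574.95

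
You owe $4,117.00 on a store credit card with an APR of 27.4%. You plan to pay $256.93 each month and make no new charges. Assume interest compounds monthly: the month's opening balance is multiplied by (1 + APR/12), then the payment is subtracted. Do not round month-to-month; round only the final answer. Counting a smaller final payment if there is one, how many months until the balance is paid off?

21 payments

Monthly rate r = 27.4%/12 = 2.28333% = 0.0228333.
Recurrence: B ← B·(1+r) − $256.93.
Month 1: interest $94.00; balance after payment $3,954.07.
Month 2: interest $90.28; balance after payment $3,787.43.
Closed form: n = −ln(1 − rB₀/P)/ln(1+r) = −ln(0.63412)/ln(1.02283) ≈ 20.176, so the balance reaches zero during payment 21.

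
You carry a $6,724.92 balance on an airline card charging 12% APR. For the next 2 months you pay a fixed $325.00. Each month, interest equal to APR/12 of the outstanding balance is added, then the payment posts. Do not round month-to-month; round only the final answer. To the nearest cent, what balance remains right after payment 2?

Monthly rate r = 12%/12 = 1% = 0.01.
Each month: B ← B·(1+r) − $325.00.
Month 1: interest $67.25; balance after payment $6,467.17.
Month 2: interest $64.67; balance after payment $6,206.84.

$6,206.84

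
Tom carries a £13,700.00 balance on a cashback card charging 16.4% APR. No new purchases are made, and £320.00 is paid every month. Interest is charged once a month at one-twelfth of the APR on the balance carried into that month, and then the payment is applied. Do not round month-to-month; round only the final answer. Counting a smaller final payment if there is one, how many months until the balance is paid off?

65 months

Monthly rate r = 16.4%/12 = 1.36667% = 0.0136667.
Recurrence: B ← B·(1+r) − £320.00.
Month 1: interest £187.23; balance after payment £13,567.23.
Month 2: interest £185.42; balance after payment £13,432.65.
Closed form: n = −ln(1 − rB₀/P)/ln(1+r) = −ln(0.4149)/ln(1.01367) ≈ 64.809, so the balance reaches zero during payment 65.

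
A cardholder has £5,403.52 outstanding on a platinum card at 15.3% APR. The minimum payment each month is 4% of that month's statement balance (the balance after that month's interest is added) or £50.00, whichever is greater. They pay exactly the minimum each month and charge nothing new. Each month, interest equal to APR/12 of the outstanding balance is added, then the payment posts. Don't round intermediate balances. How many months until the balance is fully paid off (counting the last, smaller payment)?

Monthly rate r = 15.3%/12 = 1.275% = 0.01275.
While 4% of the post-interest balance exceeds £50.00, each month B ← (B·(1+r))·(1 − 0.04), i.e. B shrinks by the factor (1+r)·0.96 = 0.97224.
This holds for months 1–53. Entering month 54 the balance is £1,215.27; 4% of the post-interest balance is now below £50.00, so the flat £50.00 minimum applies from here.
From month 54 a fixed £50.00 at rate r clears £1,215.27 in 30 more payments. Total: 53 + 30 = 83 months.

83 months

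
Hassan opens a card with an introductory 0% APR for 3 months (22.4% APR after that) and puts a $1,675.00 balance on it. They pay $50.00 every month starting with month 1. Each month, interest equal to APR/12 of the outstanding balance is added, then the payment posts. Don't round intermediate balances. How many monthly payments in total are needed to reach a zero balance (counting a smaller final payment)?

49 months

Promo months 1–3 at r₀ = 0%/12 = 0; months 4+ at r₁ = 22.4%/12 = 0.0186667.
After month 3 (no interest yet): B = $1,675.00 − 3·$50.00 = $1,525.00.
Then at r₁ with $50.00/mo: n₂ = −ln(1 − r₁·B/P)/ln(1+r₁) ≈ 45.55 → 46 more payments.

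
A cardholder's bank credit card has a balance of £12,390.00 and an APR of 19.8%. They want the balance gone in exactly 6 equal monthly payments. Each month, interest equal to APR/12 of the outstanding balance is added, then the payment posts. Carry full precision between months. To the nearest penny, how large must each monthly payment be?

Monthly rate r = 19.8%/12 = 1.65% = 0.0165.
Level-payment amortization: P = B₀·r / (1 − (1+r)^(−n)) = 12390.00·0.0165 / (1 − 1.0165^(−6)).
Denominator 1 − (1+r)^(−6) = 0.093525269.
P = 204.435 / 0.093525269 ≈ 2185.88.

£2,185.88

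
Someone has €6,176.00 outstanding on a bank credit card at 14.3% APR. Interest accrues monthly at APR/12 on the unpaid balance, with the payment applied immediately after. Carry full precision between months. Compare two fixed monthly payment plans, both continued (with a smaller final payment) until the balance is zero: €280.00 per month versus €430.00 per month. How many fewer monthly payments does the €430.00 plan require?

10 fewer payments

Monthly rate r = 14.3%/12 = 1.19167% = 0.0119167.
At €280.00/mo: n = ⌈−ln(1 − rB₀/P)/ln(1+r)⌉ = 26 payments (last €208.44); total interest = total paid − €6,176.00 = €1,032.44.
At €430.00/mo: 16 payments (last €364.43); total interest €638.43.
Payments saved = 26 − 16 = 10.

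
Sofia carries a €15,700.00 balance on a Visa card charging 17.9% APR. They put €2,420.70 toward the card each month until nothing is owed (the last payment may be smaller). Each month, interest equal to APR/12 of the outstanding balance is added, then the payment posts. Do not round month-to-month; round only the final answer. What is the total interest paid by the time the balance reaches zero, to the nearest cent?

€937.13

Monthly rate r = 17.9%/12 = 1.49167% = 0.0149167.
Payoff takes n = ⌈−ln(1 − rB₀/P)/ln(1+r)⌉ = ⌈6.872⌉ = 7 payments; the last is €2,112.93.
Total paid = 6·€2,420.70 + €2,112.93 = €16,637.13.
Total interest = total paid − principal = €16,637.13 − €15,700.00 = €937.13.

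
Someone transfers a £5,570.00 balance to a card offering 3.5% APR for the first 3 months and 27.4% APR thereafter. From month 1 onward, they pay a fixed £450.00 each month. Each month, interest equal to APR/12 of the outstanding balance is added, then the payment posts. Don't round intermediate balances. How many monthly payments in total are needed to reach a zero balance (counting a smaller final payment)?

Promo months 1–3 at r₀ = 3.5%/12 = 0.00291667; months 4+ at r₁ = 27.4%/12 = 0.0228333.
After month 3: iterate B ← B·(1+r₀) − £450.00 for 3 months → £4,264.94.
Then at r₁ with £450.00/mo: n₂ = −ln(1 − r₁·B/P)/ln(1+r₁) ≈ 10.80 → 11 more payments.

14 months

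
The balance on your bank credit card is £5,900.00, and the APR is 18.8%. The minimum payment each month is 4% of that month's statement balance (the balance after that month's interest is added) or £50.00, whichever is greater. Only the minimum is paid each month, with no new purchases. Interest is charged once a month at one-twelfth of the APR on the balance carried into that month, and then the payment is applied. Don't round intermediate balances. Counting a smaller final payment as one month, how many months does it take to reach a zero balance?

Monthly rate r = 18.8%/12 = 1.56667% = 0.0156667.
While 4% of the post-interest balance exceeds £50.00, each month B ← (B·(1+r))·(1 − 0.04), i.e. B shrinks by the factor (1+r)·0.96 = 0.97504.
This holds for months 1–63. Entering month 64 the balance is £1,200.23; 4% of the post-interest balance is now below £50.00, so the flat £50.00 minimum applies from here.
From month 64 a fixed £50.00 at rate r clears £1,200.23 in 31 more payments. Total: 63 + 31 = 94 months.

94 months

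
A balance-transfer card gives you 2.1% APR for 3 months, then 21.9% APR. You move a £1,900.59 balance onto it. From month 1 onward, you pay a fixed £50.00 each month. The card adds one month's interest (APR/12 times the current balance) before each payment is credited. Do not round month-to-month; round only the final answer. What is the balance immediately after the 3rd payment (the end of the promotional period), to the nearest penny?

£1,760.32

Promo months 1–3 at r₀ = 2.1%/12 = 0.00175; months 4+ at r₁ = 21.9%/12 = 0.01825.
After month 3: iterate B ← B·(1+r₀) − £50.00 for 3 months → £1,760.32.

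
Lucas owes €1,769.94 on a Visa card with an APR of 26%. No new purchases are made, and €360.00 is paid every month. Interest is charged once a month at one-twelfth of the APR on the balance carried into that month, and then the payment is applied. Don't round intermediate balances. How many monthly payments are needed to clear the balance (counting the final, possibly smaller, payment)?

Monthly rate r = 26%/12 = 2.16667% = 0.0216667.
Recurrence: B ← B·(1+r) − €360.00.
Month 1: interest €38.35; balance after payment €1,448.29.
Month 2: interest €31.38; balance after payment €1,119.67.
Month 3: interest €24.26; balance after payment €783.93.
Month 4: interest €16.99; balance after payment €440.91.
Month 5: interest €9.55; balance after payment €90.47.
Month 6: interest €1.96; balance after payment €0.00.

6 payments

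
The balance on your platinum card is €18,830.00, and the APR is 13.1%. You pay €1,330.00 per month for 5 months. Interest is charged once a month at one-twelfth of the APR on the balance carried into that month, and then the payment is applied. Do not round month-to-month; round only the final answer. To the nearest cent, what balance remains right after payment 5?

Monthly rate r = 13.1%/12 = 1.09167% = 0.0109167.
Each month: B ← B·(1+r) − €1,330.00.
Month 1: interest €205.56; balance after payment €17,705.56.
Month 2: interest €193.29; balance after payment €16,568.85.
Month 3: interest €180.88; balance after payment €15,419.72.
Month 4: interest €168.33; balance after payment €14,258.06.
Month 5: interest €155.65; balance after payment €13,083.71.

€13,083.71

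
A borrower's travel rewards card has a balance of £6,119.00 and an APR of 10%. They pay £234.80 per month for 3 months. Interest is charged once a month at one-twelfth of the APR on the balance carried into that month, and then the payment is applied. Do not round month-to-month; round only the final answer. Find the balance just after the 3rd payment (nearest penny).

Monthly rate r = 10%/12 = 0.833333% = 0.00833333.
Each month: B ← B·(1+r) − £234.80.
Month 1: interest £50.99; balance after payment £5,935.19.
Month 2: interest £49.46; balance after payment £5,749.85.
Month 3: interest £47.92; balance after payment £5,562.97.

£5,562.97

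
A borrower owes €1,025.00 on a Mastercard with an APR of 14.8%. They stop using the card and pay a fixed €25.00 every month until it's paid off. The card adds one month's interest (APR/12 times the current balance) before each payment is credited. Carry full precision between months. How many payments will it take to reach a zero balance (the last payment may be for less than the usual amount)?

Monthly rate r = 14.8%/12 = 1.23333% = 0.0123333.
Recurrence: B ← B·(1+r) − €25.00.
Month 1: interest €12.64; balance after payment €1,012.64.
Month 2: interest €12.49; balance after payment €1,000.13.
Closed form: n = −ln(1 − rB₀/P)/ln(1+r) = −ln(0.49433)/ln(1.01233) ≈ 57.477, so the balance reaches zero during payment 58.

58 payments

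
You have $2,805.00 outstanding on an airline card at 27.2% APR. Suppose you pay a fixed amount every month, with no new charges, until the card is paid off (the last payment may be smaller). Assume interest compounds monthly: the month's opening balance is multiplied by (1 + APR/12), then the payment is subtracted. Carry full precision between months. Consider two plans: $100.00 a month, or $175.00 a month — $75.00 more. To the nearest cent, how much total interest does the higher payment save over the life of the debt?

Monthly rate r = 27.2%/12 = 2.26667% = 0.0226667.
At $100.00/mo: n = ⌈−ln(1 − rB₀/P)/ln(1+r)⌉ = 46 payments (last $6.49); total interest = total paid − $2,805.00 = $1,701.49.
At $175.00/mo: 21 payments (last $25.28); total interest $720.28.
Interest saved = $1,701.49 − $720.28 = $981.21.

$981.21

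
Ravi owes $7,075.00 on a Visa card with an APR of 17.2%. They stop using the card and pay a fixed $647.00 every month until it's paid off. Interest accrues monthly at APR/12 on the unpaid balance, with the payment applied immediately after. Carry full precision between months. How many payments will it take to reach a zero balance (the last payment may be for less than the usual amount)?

Monthly rate r = 17.2%/12 = 1.43333% = 0.0143333.
Recurrence: B ← B·(1+r) − $647.00.
Month 1: interest $101.41; balance after payment $6,529.41.
Month 2: interest $93.59; balance after payment $5,976.00.
Closed form: n = −ln(1 − rB₀/P)/ln(1+r) = −ln(0.84326)/ln(1.01433) ≈ 11.979, so the balance reaches zero during payment 12.

12 months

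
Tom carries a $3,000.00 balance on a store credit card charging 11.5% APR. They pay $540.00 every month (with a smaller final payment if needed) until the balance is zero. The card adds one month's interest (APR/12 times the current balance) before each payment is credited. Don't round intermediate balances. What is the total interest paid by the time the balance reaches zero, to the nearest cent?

$98.06

Monthly rate r = 11.5%/12 = 0.958333% = 0.00958333.
Payoff takes n = ⌈−ln(1 − rB₀/P)/ln(1+r)⌉ = ⌈5.736⌉ = 6 payments; the last is $398.06.
Total paid = 5·$540.00 + $398.06 = $3,098.06.
Total interest = total paid − principal = $3,098.06 − $3,000.00 = $98.06.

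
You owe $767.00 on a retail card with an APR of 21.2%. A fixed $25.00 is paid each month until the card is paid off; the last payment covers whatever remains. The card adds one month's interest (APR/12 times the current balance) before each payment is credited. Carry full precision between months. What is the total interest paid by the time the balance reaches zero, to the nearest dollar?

Monthly rate r = 21.2%/12 = 1.76667% = 0.0176667.
Payoff takes n = ⌈−ln(1 − rB₀/P)/ln(1+r)⌉ = ⌈44.592⌉ = 45 payments; the last is $14.85.
Total paid = 44·$25.00 + $14.85 = $1,114.85.
Total interest = total paid − principal = $1,114.85 − $767.00 = $347.85.

$348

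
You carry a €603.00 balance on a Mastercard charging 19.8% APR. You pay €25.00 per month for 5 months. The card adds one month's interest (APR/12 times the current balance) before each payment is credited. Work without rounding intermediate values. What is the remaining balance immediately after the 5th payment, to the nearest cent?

€525.22

Monthly rate r = 19.8%/12 = 1.65% = 0.0165.
Each month: B ← B·(1+r) − €25.00.
Month 1: interest €9.95; balance after payment €587.95.
Month 2: interest €9.70; balance after payment €572.65.
Month 3: interest €9.45; balance after payment €557.10.
Month 4: interest €9.19; balance after payment €541.29.
Month 5: interest €8.93; balance after payment €525.22.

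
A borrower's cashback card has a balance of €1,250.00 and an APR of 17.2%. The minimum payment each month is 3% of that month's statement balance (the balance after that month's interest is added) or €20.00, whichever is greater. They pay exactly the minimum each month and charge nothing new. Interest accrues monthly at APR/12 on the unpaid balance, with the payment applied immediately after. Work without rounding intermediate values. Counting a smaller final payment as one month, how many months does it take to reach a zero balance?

85 months

Monthly rate r = 17.2%/12 = 1.43333% = 0.0143333.
While 3% of the post-interest balance exceeds €20.00, each month B ← (B·(1+r))·(1 − 0.03), i.e. B shrinks by the factor (1+r)·0.97 = 0.9839.
This holds for months 1–40. Entering month 41 the balance is €653.14; 3% of the post-interest balance is now below €20.00, so the flat €20.00 minimum applies from here.
From month 41 a fixed €20.00 at rate r clears €653.14 in 45 more payments. Total: 40 + 45 = 85 months.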